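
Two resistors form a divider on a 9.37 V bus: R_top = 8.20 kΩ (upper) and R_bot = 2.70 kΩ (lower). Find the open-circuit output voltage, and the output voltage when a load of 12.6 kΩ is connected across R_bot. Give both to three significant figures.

Unloaded: 2.32 V; loaded: 2.00 V

Open-circuit: V = 9.37 × 2.70/(8.20 + 2.70) = 2.32 V.
With the load, R_bot becomes R_bot‖R_L = 2.224 kΩ, so V = 9.37 × 2.224/10.42 = 2.00 V.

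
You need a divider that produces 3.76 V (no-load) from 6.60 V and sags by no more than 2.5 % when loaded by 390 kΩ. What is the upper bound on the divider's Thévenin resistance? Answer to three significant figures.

Loading drop = R_th/(R_th + R_L) ≤ 0.0250, so R_th ≤ R_L · ε/(1−ε) = 390 kΩ × 0.0250/0.9750 = 10.0 kΩ.

R_th ≤ 10.0 kΩ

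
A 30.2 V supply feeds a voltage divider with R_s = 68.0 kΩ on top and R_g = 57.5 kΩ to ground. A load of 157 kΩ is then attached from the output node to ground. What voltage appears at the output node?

The load sits in parallel with R_g: R_g‖R_L = (57.5 × 157) / (57.5 + 157) = 42.09 kΩ.
V_out = 30.2 × 42.09 / (68.0 + 42.09) = 30.2 × 42.09/110.1 = 11.5 V.

V_out ≈ 11.5 V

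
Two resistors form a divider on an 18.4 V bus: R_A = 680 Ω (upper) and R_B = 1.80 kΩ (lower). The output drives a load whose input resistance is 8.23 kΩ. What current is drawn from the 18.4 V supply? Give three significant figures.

R_B‖R_L = 1477 Ω, so the source sees R_A + R_B‖R_L = 2157 Ω.
I = 18.4 V / 2157 Ω = 8.53 mA.

I ≈ 8.53 mA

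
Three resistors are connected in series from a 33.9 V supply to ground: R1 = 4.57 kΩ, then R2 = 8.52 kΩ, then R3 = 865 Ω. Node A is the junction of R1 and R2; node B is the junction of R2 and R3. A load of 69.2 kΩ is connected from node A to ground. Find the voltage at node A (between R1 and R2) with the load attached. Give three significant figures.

Below node A the series string R2+R3 = 9385 Ω sits in parallel with the 69200 Ω load: 8264 Ω.
V_A = 33.9 × 8264/(4570 + 8264) = 21.8 V.

V ≈ 21.8 V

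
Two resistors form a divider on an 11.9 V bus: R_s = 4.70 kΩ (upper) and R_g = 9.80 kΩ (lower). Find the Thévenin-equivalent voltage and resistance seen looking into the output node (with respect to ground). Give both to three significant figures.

V_th is the open-circuit tap voltage: 11.9 × 9.80/(4.70 + 9.80) = 8.04 V.
With the supply zeroed, R_s and R_g appear in parallel from the tap: R_th = R_s‖R_g = (4.70 × 9.80)/14.50 = 3.18 kΩ.

V_th = 8.04 V, R_th = 3.18 kΩ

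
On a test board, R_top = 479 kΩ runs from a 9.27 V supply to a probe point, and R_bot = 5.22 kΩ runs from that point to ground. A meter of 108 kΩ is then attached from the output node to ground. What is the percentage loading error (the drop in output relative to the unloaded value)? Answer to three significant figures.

4.56 %

The divider's output (Thévenin) resistance is R_top‖R_bot = 5.164 kΩ.
Fractional drop under load = R_th/(R_th + R_L) = 5.164 / (5.164 + 108) = 0.04563.
So the output falls by 4.56 %.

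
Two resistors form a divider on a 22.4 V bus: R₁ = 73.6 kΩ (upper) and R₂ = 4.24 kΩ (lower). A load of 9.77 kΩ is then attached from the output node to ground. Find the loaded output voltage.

V_out ≈ 0.865 V

The load sits in parallel with R₂: R₂‖R_L = (4.24 × 9.77) / (4.24 + 9.77) = 2.957 kΩ.
V_out = 22.4 × 2.957 / (73.6 + 2.957) = 22.4 × 2.957/76.56 = 0.865 V.
(Unloaded it would have been 1.22 V.)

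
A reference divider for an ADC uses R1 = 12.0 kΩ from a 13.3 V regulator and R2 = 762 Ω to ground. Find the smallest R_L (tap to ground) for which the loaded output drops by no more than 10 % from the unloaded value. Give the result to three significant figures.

Output resistance R_th = R1‖R2 = (12000 × 762)/12760 = 716.5 Ω.
The fractional drop is R_th/(R_th + R_L); requiring this ≤ 0.100 gives R_L ≥ R_th(1/0.100 − 1) = 716.5 × 9.000 = 6.45 kΩ.

R_L(min) ≈ 6.45 kΩ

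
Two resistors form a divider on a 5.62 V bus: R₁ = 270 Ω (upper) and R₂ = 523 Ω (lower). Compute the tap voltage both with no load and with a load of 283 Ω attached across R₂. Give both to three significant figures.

Unloaded: 3.71 V; loaded: 2.28 V

Open-circuit: V = 5.62 × 523/(270 + 523) = 3.71 V.
With the load, R₂ becomes R₂‖R_L = 183.6 Ω, so V = 5.62 × 183.6/453.6 = 2.28 V.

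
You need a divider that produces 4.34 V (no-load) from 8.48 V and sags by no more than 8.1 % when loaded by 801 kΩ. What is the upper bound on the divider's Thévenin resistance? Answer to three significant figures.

R_th ≤ 70.6 kΩ

Loading drop = R_th/(R_th + R_L) ≤ 0.0810, so R_th ≤ R_L · ε/(1−ε) = 801 kΩ × 0.0810/0.9190 = 70.6 kΩ.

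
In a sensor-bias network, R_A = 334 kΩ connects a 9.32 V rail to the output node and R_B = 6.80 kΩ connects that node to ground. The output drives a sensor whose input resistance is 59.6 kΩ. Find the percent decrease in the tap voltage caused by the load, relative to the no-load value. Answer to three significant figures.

10.1 %

Unloaded V = 9.32 × 6.80/340.8 = 0.18596 V.
Loaded: R_B‖R_L = 6.104 kΩ, giving V = 9.32 × 6.104/340.1 = 0.16726 V.
Drop = (0.18596 − 0.16726) / 0.18596 = 10.1 %.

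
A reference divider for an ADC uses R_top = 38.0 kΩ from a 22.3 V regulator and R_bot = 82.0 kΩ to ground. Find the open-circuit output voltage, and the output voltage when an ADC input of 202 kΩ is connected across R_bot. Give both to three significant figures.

Unloaded: 15.2 V; loaded: 13.5 V

Open-circuit: V = 22.3 × 82.0/(38.0 + 82.0) = 15.2 V.
With the load, R_bot becomes R_bot‖R_L = 58.32 kΩ, so V = 22.3 × 58.32/96.32 = 13.5 V.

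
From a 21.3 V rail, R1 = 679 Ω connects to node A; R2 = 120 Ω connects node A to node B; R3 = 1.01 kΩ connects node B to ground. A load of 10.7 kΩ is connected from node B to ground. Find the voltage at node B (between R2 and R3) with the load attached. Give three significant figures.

V ≈ 11.4 V

At node B, R3 is in parallel with the load: R3‖R_L = 922.9 Ω.
Below node A the resistance is R2 + (R3‖R_L) = 1043 Ω, so V_A = 21.3 × 1043/1722 = 12.90 V.
Then V_B = V_A × (R3‖R_L)/(R2 + R3‖R_L) = 12.90 × 922.9/1043 = 11.4 V.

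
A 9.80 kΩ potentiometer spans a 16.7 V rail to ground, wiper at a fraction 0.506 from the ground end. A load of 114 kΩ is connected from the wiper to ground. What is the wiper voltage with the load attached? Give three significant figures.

The wiper splits the pot into (1−α)R = 4.841 kΩ above and αR = 4.959 kΩ below.
Lower section ‖ load = 4.752 kΩ.
V_wiper = 16.7 × 4.752/(4.841 + 4.752) = 8.27 V.

V ≈ 8.27 V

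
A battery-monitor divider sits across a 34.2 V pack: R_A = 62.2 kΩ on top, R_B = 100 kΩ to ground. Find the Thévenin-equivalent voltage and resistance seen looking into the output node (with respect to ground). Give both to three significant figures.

V_th is the open-circuit tap voltage: 34.2 × 100/(62.2 + 100) = 21.1 V.
With the supply zeroed, R_A and R_B appear in parallel from the tap: R_th = R_A‖R_B = (62.2 × 100)/162.2 = 38.3 kΩ.

V_th = 21.1 V, R_th = 38.3 kΩ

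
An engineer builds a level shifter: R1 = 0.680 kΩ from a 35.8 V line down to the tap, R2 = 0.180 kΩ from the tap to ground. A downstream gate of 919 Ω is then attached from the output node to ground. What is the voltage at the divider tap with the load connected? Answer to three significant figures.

V_out ≈ 6.49 V

The load sits in parallel with R2: R2‖R_L = (180 × 919) / (180 + 919) = 150.5 Ω.
V_out = 35.8 × 150.5 / (680 + 150.5) = 35.8 × 150.5/830.5 = 6.49 V.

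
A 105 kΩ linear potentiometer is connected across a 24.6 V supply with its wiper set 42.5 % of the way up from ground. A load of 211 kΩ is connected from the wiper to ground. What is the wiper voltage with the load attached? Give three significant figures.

The wiper splits the pot into (1−α)R = 60.37 kΩ above and αR = 44.62 kΩ below.
Lower section ‖ load = 36.83 kΩ.
V_wiper = 24.6 × 36.83/(60.37 + 36.83) = 9.32 V.

V ≈ 9.32 V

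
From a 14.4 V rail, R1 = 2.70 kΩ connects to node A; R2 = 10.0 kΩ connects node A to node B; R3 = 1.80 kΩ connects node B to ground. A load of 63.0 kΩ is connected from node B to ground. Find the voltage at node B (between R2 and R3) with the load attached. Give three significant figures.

V ≈ 1.74 V

At node B, R3 is in parallel with the load: R3‖R_L = 1.750 kΩ.
Below node A the resistance is R2 + (R3‖R_L) = 11.75 kΩ, so V_A = 14.4 × 11.75/14.45 = 11.71 V.
Then V_B = V_A × (R3‖R_L)/(R2 + R3‖R_L) = 11.71 × 1.750/11.75 = 1.74 V.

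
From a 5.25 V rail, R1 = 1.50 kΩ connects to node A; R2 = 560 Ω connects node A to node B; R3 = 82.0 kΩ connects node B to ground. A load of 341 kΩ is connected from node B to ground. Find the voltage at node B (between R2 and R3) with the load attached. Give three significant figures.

At node B, R3 is in parallel with the load: R3‖R_L = 66100 Ω.
Below node A the resistance is R2 + (R3‖R_L) = 66660 Ω, so V_A = 5.25 × 66660/68160 = 5.134 V.
Then V_B = V_A × (R3‖R_L)/(R2 + R3‖R_L) = 5.134 × 66100/66660 = 5.09 V.

V ≈ 5.09 V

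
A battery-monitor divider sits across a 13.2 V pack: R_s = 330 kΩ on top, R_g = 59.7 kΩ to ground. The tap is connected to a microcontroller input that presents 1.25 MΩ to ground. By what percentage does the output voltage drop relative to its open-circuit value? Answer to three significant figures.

3.89 %

The divider's output (Thévenin) resistance is R_s‖R_g = 50.55 kΩ.
Fractional drop under load = R_th/(R_th + R_L) = 50.55 / (50.55 + 1250) = 0.03887.
So the output falls by 3.89 %.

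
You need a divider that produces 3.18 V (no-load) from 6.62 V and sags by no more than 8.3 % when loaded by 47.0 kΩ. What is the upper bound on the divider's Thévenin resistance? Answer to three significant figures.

Loading drop = R_th/(R_th + R_L) ≤ 0.0830, so R_th ≤ R_L · ε/(1−ε) = 47.0 kΩ × 0.0830/0.9170 = 4.25 kΩ.

R_th ≤ 4.25 kΩ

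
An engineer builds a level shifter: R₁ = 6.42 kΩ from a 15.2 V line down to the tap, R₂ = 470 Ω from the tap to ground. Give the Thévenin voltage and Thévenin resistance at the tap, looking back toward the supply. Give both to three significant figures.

V_th = 1.04 V, R_th = 438 Ω

V_th is the open-circuit tap voltage: 15.2 × 470/(6420 + 470) = 1.04 V.
With the supply zeroed, R₁ and R₂ appear in parallel from the tap: R_th = R₁‖R₂ = (6420 × 470)/6890 = 438 Ω.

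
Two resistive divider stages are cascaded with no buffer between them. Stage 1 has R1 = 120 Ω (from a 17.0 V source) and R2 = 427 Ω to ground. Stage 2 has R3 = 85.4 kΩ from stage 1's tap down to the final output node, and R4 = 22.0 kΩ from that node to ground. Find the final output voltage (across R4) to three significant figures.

Stage 2 presents R3+R4 = 107400 Ω as a load on stage 1's tap.
Stage 1's lower leg becomes R2‖(R3+R4) = 425.3 Ω, so V_mid = 17.0 × 425.3/545.3 = 13.26 V.
Stage 2 is itself unloaded: V_out = V_mid × R4/(R3+R4) = 13.26 × 22000/107400 = 2.72 V.

V_out ≈ 2.72 V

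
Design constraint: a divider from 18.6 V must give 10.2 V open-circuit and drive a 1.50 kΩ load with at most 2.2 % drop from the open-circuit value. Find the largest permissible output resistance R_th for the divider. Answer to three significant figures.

Loading drop = R_th/(R_th + R_L) ≤ 0.0220, so R_th ≤ R_L · ε/(1−ε) = 1.50 kΩ × 0.0220/0.9780 = 33.7 Ω.

R_th ≤ 33.7 Ω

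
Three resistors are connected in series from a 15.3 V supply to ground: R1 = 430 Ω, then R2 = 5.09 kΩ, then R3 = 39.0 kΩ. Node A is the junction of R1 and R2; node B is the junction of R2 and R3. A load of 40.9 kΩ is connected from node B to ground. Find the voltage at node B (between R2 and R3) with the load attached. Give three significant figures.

At node B, R3 is in parallel with the load: R3‖R_L = 19960 Ω.
Below node A the resistance is R2 + (R3‖R_L) = 25050 Ω, so V_A = 15.3 × 25050/25480 = 15.04 V.
Then V_B = V_A × (R3‖R_L)/(R2 + R3‖R_L) = 15.04 × 19960/25050 = 12.0 V.

V ≈ 12.0 V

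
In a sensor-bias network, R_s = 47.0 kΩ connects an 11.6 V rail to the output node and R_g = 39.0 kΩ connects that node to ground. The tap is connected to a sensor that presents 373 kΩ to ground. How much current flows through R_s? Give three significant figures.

I ≈ 0.141 mA

R_g‖R_L = 35.31 kΩ, so the source sees R_s + R_g‖R_L = 82.31 kΩ.
I = 11.6 V / 82.31 kΩ = 0.141 mA.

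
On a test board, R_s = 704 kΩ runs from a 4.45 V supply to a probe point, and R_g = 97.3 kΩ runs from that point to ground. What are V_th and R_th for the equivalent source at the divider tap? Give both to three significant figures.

V_th is the open-circuit tap voltage: 4.45 × 97.3/(704 + 97.3) = 0.540 V.
With the supply zeroed, R_s and R_g appear in parallel from the tap: R_th = R_s‖R_g = (704 × 97.3)/801.3 = 85.5 kΩ.

V_th = 0.540 V, R_th = 85.5 kΩ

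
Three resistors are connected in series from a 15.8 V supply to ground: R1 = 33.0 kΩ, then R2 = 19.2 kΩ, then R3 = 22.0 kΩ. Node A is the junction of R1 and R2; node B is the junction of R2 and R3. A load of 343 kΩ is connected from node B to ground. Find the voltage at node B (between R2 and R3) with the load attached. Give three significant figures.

At node B, R3 is in parallel with the load: R3‖R_L = 20.67 kΩ.
Below node A the resistance is R2 + (R3‖R_L) = 39.87 kΩ, so V_A = 15.8 × 39.87/72.87 = 8.645 V.
Then V_B = V_A × (R3‖R_L)/(R2 + R3‖R_L) = 8.645 × 20.67/39.87 = 4.48 V.

V ≈ 4.48 V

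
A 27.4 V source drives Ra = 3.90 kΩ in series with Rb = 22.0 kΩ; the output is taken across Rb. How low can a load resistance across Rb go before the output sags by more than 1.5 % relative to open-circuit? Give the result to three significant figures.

R_L(min) ≈ 218 kΩ

Output resistance R_th = Ra‖Rb = (3.90 × 22.0)/25.90 = 3.313 kΩ.
The fractional drop is R_th/(R_th + R_L); requiring this ≤ 0.0150 gives R_L ≥ R_th(1/0.0150 − 1) = 3.313 × 65.67 = 218 kΩ.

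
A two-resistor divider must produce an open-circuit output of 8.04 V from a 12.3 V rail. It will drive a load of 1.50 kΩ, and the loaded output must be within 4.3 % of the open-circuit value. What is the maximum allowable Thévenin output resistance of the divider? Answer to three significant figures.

R_th ≤ 67.4 Ω

Loading drop = R_th/(R_th + R_L) ≤ 0.0430, so R_th ≤ R_L · ε/(1−ε) = 1.50 kΩ × 0.0430/0.9570 = 67.4 Ω.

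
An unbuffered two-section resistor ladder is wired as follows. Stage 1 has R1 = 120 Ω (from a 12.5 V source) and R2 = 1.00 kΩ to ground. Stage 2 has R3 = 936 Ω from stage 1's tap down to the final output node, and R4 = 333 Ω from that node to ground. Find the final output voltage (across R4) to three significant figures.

V_out ≈ 2.70 V

Stage 2 presents R3+R4 = 1269 Ω as a load on stage 1's tap.
Stage 1's lower leg becomes R2‖(R3+R4) = 559.3 Ω, so V_mid = 12.5 × 559.3/679.3 = 10.29 V.
Stage 2 is itself unloaded: V_out = V_mid × R4/(R3+R4) = 10.29 × 333/1269 = 2.70 V.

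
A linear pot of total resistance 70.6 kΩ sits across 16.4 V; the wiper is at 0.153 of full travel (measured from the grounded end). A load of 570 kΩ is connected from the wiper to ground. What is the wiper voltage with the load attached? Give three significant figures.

V ≈ 2.47 V

The wiper splits the pot into (1−α)R = 59.80 kΩ above and αR = 10.80 kΩ below.
Lower section ‖ load = 10.60 kΩ.
V_wiper = 16.4 × 10.60/(59.80 + 10.60) = 2.47 V.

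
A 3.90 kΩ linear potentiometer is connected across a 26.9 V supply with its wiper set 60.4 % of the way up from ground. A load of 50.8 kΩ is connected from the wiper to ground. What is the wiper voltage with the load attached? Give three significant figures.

The wiper splits the pot into (1−α)R = 1.544 kΩ above and αR = 2.356 kΩ below.
Lower section ‖ load = 2.251 kΩ.
V_wiper = 26.9 × 2.251/(1.544 + 2.251) = 16.0 V.

V ≈ 16.0 V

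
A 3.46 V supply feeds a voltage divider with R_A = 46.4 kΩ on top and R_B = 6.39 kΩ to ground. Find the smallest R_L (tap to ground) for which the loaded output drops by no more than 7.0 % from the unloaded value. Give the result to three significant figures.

Output resistance R_th = R_A‖R_B = (46.4 × 6.39)/52.79 = 5.617 kΩ.
The fractional drop is R_th/(R_th + R_L); requiring this ≤ 0.0700 gives R_L ≥ R_th(1/0.0700 − 1) = 5.617 × 13.29 = 74.6 kΩ.

R_L(min) ≈ 74.6 kΩ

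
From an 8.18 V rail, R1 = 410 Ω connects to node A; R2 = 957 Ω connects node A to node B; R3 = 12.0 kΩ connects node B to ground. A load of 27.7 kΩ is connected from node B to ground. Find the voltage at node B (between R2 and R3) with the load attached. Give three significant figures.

At node B, R3 is in parallel with the load: R3‖R_L = 8373 Ω.
Below node A the resistance is R2 + (R3‖R_L) = 9330 Ω, so V_A = 8.18 × 9330/9740 = 7.836 V.
Then V_B = V_A × (R3‖R_L)/(R2 + R3‖R_L) = 7.836 × 8373/9330 = 7.03 V.

V ≈ 7.03 V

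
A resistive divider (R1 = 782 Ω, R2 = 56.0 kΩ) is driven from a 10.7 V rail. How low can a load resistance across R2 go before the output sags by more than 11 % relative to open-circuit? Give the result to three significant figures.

Output resistance R_th = R1‖R2 = (782 × 56000)/56780 = 771.2 Ω.
The fractional drop is R_th/(R_th + R_L); requiring this ≤ 0.110 gives R_L ≥ R_th(1/0.110 − 1) = 771.2 × 8.091 = 6.24 kΩ.

R_L(min) ≈ 6.24 kΩ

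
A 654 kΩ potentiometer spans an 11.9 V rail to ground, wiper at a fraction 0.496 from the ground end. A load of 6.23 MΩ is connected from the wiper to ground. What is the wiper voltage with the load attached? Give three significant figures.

V ≈ 5.75 V

The wiper splits the pot into (1−α)R = 329.6 kΩ above and αR = 324.4 kΩ below.
Lower section ‖ load = 308.3 kΩ.
V_wiper = 11.9 × 308.3/(329.6 + 308.3) = 5.75 V.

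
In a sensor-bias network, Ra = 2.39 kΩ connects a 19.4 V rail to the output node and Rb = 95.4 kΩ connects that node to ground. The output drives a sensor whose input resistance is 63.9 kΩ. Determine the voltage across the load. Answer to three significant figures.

V_out ≈ 18.3 V

The load sits in parallel with Rb: Rb‖R_L = (95.4 × 63.9) / (95.4 + 63.9) = 38.27 kΩ.
V_out = 19.4 × 38.27 / (2.39 + 38.27) = 19.4 × 38.27/40.66 = 18.3 V.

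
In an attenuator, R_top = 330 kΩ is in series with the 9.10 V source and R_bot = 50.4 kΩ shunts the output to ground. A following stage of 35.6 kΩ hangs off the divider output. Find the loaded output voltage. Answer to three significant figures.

V_out ≈ 0.541 V

The load sits in parallel with R_bot: R_bot‖R_L = (50.4 × 35.6) / (50.4 + 35.6) = 20.86 kΩ.
V_out = 9.10 × 20.86 / (330 + 20.86) = 9.10 × 20.86/350.9 = 0.541 V.
(Unloaded it would have been 1.21 V.)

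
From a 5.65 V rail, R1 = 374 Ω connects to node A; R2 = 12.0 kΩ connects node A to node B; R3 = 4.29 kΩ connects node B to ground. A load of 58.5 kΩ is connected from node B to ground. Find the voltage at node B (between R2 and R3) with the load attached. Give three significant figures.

At node B, R3 is in parallel with the load: R3‖R_L = 3997 Ω.
Below node A the resistance is R2 + (R3‖R_L) = 16000 Ω, so V_A = 5.65 × 16000/16370 = 5.521 V.
Then V_B = V_A × (R3‖R_L)/(R2 + R3‖R_L) = 5.521 × 3997/16000 = 1.38 V.

V ≈ 1.38 V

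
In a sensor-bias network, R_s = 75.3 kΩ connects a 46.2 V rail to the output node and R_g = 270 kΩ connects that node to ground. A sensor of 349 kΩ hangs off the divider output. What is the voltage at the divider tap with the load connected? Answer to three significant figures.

V_out ≈ 30.9 V

The load sits in parallel with R_g: R_g‖R_L = (270 × 349) / (270 + 349) = 152.2 kΩ.
V_out = 46.2 × 152.2 / (75.3 + 152.2) = 46.2 × 152.2/227.5 = 30.9 V.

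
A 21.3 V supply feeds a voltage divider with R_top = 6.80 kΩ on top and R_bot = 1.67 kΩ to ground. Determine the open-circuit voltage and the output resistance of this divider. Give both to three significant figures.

V_th is the open-circuit tap voltage: 21.3 × 1.67/(6.80 + 1.67) = 4.20 V.
With the supply zeroed, R_top and R_bot appear in parallel from the tap: R_th = R_top‖R_bot = (6.80 × 1.67)/8.470 = 1.34 kΩ.

V_th = 4.20 V, R_th = 1.34 kΩ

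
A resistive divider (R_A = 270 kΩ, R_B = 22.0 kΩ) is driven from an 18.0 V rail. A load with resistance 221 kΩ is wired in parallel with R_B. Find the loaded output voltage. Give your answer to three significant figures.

The load sits in parallel with R_B: R_B‖R_L = (22.0 × 221) / (22.0 + 221) = 20.01 kΩ.
V_out = 18.0 × 20.01 / (270 + 20.01) = 18.0 × 20.01/290.0 = 1.24 V.

V_out ≈ 1.24 V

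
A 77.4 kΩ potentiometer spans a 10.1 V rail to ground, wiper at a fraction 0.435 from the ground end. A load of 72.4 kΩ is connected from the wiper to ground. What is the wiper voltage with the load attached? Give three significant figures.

V ≈ 3.48 V

The wiper splits the pot into (1−α)R = 43.73 kΩ above and αR = 33.67 kΩ below.
Lower section ‖ load = 22.98 kΩ.
V_wiper = 10.1 × 22.98/(43.73 + 22.98) = 3.48 V.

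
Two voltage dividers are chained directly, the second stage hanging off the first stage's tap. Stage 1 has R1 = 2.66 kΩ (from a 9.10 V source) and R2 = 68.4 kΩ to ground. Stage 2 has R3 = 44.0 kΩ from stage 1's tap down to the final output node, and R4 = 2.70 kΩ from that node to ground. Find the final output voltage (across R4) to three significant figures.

Stage 2 presents R3+R4 = 46.70 kΩ as a load on stage 1's tap.
Stage 1's lower leg becomes R2‖(R3+R4) = 27.75 kΩ, so V_mid = 9.10 × 27.75/30.41 = 8.304 V.
Stage 2 is itself unloaded: V_out = V_mid × R4/(R3+R4) = 8.304 × 2.70/46.70 = 0.480 V.

V_out ≈ 0.480 V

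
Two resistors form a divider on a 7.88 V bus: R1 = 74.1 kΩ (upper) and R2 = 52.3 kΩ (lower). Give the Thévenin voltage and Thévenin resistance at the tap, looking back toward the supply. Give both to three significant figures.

V_th = 3.26 V, R_th = 30.7 kΩ

V_th is the open-circuit tap voltage: 7.88 × 52.3/(74.1 + 52.3) = 3.26 V.
With the supply zeroed, R1 and R2 appear in parallel from the tap: R_th = R1‖R2 = (74.1 × 52.3)/126.4 = 30.7 kΩ.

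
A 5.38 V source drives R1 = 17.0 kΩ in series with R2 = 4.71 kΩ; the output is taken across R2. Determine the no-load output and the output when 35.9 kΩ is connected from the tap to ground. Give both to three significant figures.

Unloaded: 1.17 V; loaded: 1.06 V

Open-circuit: V = 5.38 × 4.71/(17.0 + 4.71) = 1.17 V.
With the load, R2 becomes R2‖R_L = 4.164 kΩ, so V = 5.38 × 4.164/21.16 = 1.06 V.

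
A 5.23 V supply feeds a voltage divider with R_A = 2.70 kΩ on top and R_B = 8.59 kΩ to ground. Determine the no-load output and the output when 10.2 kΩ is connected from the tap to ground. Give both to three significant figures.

Unloaded: 3.98 V; loaded: 3.31 V

Open-circuit: V = 5.23 × 8.59/(2.70 + 8.59) = 3.98 V.
With the load, R_B becomes R_B‖R_L = 4.663 kΩ, so V = 5.23 × 4.663/7.363 = 3.31 V.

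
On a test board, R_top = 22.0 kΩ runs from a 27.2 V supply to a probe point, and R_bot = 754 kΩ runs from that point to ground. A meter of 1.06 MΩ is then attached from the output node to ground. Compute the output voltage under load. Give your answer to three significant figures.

The load sits in parallel with R_bot: R_bot‖R_L = (754 × 1060) / (754 + 1060) = 440.6 kΩ.
V_out = 27.2 × 440.6 / (22.0 + 440.6) = 27.2 × 440.6/462.6 = 25.9 V.

V_out ≈ 25.9 V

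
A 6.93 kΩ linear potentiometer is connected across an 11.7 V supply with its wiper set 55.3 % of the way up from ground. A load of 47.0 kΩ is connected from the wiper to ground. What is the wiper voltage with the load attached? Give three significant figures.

V ≈ 6.24 V

The wiper splits the pot into (1−α)R = 3.098 kΩ above and αR = 3.832 kΩ below.
Lower section ‖ load = 3.543 kΩ.
V_wiper = 11.7 × 3.543/(3.098 + 3.543) = 6.24 V.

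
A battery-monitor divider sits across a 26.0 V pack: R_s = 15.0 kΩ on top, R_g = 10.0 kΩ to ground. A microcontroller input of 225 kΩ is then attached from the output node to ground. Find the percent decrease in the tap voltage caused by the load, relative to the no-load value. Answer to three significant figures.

The divider's output (Thévenin) resistance is R_s‖R_g = 6.000 kΩ.
Fractional drop under load = R_th/(R_th + R_L) = 6.000 / (6.000 + 225) = 0.02597.
So the output falls by 2.60 %.

2.60 %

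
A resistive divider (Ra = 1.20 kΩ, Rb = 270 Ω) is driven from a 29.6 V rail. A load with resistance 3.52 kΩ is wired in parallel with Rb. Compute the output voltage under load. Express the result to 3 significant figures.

V_out ≈ 5.12 V

The load sits in parallel with Rb: Rb‖R_L = (270 × 3520) / (270 + 3520) = 250.8 Ω.
V_out = 29.6 × 250.8 / (1200 + 250.8) = 29.6 × 250.8/1451 = 5.12 V.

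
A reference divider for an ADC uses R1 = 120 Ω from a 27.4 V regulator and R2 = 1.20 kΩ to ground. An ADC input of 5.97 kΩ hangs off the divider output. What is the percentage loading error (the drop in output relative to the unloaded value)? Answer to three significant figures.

1.79 %

The divider's output (Thévenin) resistance is R1‖R2 = 109.1 Ω.
Fractional drop under load = R_th/(R_th + R_L) = 109.1 / (109.1 + 5970) = 0.01795.
So the output falls by 1.79 %.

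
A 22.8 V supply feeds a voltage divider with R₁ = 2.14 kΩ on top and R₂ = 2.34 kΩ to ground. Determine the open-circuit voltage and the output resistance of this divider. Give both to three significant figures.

V_th is the open-circuit tap voltage: 22.8 × 2.34/(2.14 + 2.34) = 11.9 V.
With the supply zeroed, R₁ and R₂ appear in parallel from the tap: R_th = R₁‖R₂ = (2.14 × 2.34)/4.480 = 1.12 kΩ.

V_th = 11.9 V, R_th = 1.12 kΩ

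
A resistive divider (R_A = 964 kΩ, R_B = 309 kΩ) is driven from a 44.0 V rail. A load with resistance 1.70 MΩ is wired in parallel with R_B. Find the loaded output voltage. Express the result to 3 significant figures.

The load sits in parallel with R_B: R_B‖R_L = (309 × 1700) / (309 + 1700) = 261.5 kΩ.
V_out = 44.0 × 261.5 / (964 + 261.5) = 44.0 × 261.5/1225 = 9.39 V.

V_out ≈ 9.39 V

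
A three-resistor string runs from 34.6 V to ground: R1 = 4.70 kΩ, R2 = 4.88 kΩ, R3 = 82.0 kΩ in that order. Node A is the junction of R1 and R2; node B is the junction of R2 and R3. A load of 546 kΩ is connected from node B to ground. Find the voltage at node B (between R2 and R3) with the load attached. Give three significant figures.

V ≈ 30.5 V

At node B, R3 is in parallel with the load: R3‖R_L = 71.29 kΩ.
Below node A the resistance is R2 + (R3‖R_L) = 76.17 kΩ, so V_A = 34.6 × 76.17/80.87 = 32.59 V.
Then V_B = V_A × (R3‖R_L)/(R2 + R3‖R_L) = 32.59 × 71.29/76.17 = 30.5 V.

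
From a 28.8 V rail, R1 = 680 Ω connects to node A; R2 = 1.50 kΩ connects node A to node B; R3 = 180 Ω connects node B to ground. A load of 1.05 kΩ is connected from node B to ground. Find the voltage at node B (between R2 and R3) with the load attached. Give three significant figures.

At node B, R3 is in parallel with the load: R3‖R_L = 153.7 Ω.
Below node A the resistance is R2 + (R3‖R_L) = 1654 Ω, so V_A = 28.8 × 1654/2334 = 20.41 V.
Then V_B = V_A × (R3‖R_L)/(R2 + R3‖R_L) = 20.41 × 153.7/1654 = 1.90 V.

V ≈ 1.90 V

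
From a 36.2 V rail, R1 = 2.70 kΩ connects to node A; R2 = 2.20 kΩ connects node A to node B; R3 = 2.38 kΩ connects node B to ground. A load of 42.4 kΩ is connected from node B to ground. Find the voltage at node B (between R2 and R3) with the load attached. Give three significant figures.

At node B, R3 is in parallel with the load: R3‖R_L = 2.254 kΩ.
Below node A the resistance is R2 + (R3‖R_L) = 4.454 kΩ, so V_A = 36.2 × 4.454/7.154 = 22.54 V.
Then V_B = V_A × (R3‖R_L)/(R2 + R3‖R_L) = 22.54 × 2.254/4.454 = 11.4 V.

V ≈ 11.4 V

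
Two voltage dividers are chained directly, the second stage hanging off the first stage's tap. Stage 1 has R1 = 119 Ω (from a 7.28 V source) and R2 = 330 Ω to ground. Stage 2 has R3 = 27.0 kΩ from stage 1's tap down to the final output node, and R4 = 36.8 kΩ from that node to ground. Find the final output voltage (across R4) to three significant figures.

Stage 2 presents R3+R4 = 63800 Ω as a load on stage 1's tap.
Stage 1's lower leg becomes R2‖(R3+R4) = 328.3 Ω, so V_mid = 7.28 × 328.3/447.3 = 5.343 V.
Stage 2 is itself unloaded: V_out = V_mid × R4/(R3+R4) = 5.343 × 36800/63800 = 3.08 V.

V_out ≈ 3.08 V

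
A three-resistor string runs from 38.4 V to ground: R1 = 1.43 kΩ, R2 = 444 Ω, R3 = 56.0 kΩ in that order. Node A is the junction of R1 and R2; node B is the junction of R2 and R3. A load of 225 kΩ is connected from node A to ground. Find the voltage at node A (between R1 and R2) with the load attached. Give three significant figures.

Below node A the series string R2+R3 = 56440 Ω sits in parallel with the 225000 Ω load: 45120 Ω.
V_A = 38.4 × 45120/(1430 + 45120) = 37.2 V.

V ≈ 37.2 V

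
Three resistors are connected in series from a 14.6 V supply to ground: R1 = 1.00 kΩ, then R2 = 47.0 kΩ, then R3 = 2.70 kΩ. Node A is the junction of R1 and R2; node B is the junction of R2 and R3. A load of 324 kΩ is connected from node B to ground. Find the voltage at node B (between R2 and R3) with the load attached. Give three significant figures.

V ≈ 0.771 V

At node B, R3 is in parallel with the load: R3‖R_L = 2.678 kΩ.
Below node A the resistance is R2 + (R3‖R_L) = 49.68 kΩ, so V_A = 14.6 × 49.68/50.68 = 14.31 V.
Then V_B = V_A × (R3‖R_L)/(R2 + R3‖R_L) = 14.31 × 2.678/49.68 = 0.771 V.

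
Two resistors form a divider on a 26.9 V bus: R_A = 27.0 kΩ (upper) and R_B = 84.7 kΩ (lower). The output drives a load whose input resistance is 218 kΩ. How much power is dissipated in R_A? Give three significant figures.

P ≈ 2.52 mW

Total resistance from the source is R_A + (R_B‖R_L) = 88.00 kΩ, so I = 26.9/88.00 kΩ = 0.3057 mA.
P = I²·R_A = (0.3057 mA)² × 27.0 kΩ = 2.52 mW.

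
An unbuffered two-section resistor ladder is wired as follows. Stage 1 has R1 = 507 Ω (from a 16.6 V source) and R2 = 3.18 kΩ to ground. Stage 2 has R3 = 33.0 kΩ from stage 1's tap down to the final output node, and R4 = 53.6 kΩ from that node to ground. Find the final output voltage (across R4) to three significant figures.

V_out ≈ 8.82 V

Stage 2 presents R3+R4 = 86600 Ω as a load on stage 1's tap.
Stage 1's lower leg becomes R2‖(R3+R4) = 3067 Ω, so V_mid = 16.6 × 3067/3574 = 14.25 V.
Stage 2 is itself unloaded: V_out = V_mid × R4/(R3+R4) = 14.25 × 53600/86600 = 8.82 V.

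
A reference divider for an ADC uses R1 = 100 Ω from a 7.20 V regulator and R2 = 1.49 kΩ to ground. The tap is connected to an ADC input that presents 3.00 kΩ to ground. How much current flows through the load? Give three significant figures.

I_L ≈ 2.18 mA

R2‖R_L = 995.5 Ω; V_out = 7.20 × 995.5/1096 = 6.543 V.
I_L = V_out / R_L = 6.543 / 3.00 kΩ = 2.18 mA.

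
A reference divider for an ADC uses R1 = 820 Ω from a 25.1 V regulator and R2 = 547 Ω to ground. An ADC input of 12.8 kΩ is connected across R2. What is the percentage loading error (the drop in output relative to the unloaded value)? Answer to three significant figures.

The divider's output (Thévenin) resistance is R1‖R2 = 328.1 Ω.
Fractional drop under load = R_th/(R_th + R_L) = 328.1 / (328.1 + 12800) = 0.02499.
So the output falls by 2.50 %.

2.50 %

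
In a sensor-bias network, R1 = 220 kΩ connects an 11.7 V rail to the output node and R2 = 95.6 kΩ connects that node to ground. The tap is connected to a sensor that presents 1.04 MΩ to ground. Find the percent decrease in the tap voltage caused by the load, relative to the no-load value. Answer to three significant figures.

The divider's output (Thévenin) resistance is R1‖R2 = 66.64 kΩ.
Fractional drop under load = R_th/(R_th + R_L) = 66.64 / (66.64 + 1040) = 0.06022.
So the output falls by 6.02 %.

6.02 %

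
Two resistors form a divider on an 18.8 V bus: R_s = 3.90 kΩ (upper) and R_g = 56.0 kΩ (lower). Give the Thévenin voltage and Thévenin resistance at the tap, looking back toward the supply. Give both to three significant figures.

V_th is the open-circuit tap voltage: 18.8 × 56.0/(3.90 + 56.0) = 17.6 V.
With the supply zeroed, R_s and R_g appear in parallel from the tap: R_th = R_s‖R_g = (3.90 × 56.0)/59.90 = 3.65 kΩ.

V_th = 17.6 V, R_th = 3.65 kΩ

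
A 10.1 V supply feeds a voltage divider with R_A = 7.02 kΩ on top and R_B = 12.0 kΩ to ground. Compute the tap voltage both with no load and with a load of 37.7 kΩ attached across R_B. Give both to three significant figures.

Open-circuit: V = 10.1 × 12.0/(7.02 + 12.0) = 6.37 V.
With the load, R_B becomes R_B‖R_L = 9.103 kΩ, so V = 10.1 × 9.103/16.12 = 5.70 V.

Unloaded: 6.37 V; loaded: 5.70 V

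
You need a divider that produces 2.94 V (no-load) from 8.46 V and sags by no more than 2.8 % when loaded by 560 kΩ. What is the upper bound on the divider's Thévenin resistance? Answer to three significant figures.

R_th ≤ 16.1 kΩ

Loading drop = R_th/(R_th + R_L) ≤ 0.0280, so R_th ≤ R_L · ε/(1−ε) = 560 kΩ × 0.0280/0.9720 = 16.1 kΩ.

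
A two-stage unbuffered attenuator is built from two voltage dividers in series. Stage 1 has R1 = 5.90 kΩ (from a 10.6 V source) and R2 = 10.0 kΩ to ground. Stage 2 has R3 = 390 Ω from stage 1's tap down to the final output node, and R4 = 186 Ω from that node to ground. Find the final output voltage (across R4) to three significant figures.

Stage 2 presents R3+R4 = 576.0 Ω as a load on stage 1's tap.
Stage 1's lower leg becomes R2‖(R3+R4) = 544.6 Ω, so V_mid = 10.6 × 544.6/6445 = 0.8958 V.
Stage 2 is itself unloaded: V_out = V_mid × R4/(R3+R4) = 0.8958 × 186/576.0 = 0.289 V.

V_out ≈ 0.289 V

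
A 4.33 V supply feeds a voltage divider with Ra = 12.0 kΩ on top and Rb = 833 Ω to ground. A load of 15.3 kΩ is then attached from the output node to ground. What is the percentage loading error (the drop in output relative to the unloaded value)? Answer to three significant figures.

The divider's output (Thévenin) resistance is Ra‖Rb = 778.9 Ω.
Fractional drop under load = R_th/(R_th + R_L) = 778.9 / (778.9 + 15300) = 0.04844.
So the output falls by 4.84 %.

4.84 %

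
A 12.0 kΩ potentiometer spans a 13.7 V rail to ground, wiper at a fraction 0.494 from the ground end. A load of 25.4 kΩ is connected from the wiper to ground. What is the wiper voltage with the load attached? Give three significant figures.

V ≈ 6.05 V

The wiper splits the pot into (1−α)R = 6.072 kΩ above and αR = 5.928 kΩ below.
Lower section ‖ load = 4.806 kΩ.
V_wiper = 13.7 × 4.806/(6.072 + 4.806) = 6.05 V.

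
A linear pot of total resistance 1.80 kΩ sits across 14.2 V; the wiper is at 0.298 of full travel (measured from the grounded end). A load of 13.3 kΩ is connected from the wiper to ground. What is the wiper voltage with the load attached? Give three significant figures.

The wiper splits the pot into (1−α)R = 1264 Ω above and αR = 536.4 Ω below.
Lower section ‖ load = 515.6 Ω.
V_wiper = 14.2 × 515.6/(1264 + 515.6) = 4.12 V.

V ≈ 4.12 V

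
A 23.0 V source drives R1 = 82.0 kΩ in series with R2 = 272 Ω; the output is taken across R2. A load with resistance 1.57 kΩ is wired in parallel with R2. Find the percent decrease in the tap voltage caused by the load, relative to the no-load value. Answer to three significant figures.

14.7 %

Unloaded V = 23.0 × 272/82270 = 0.076040 V.
Loaded: R2‖R_L = 231.8 Ω, giving V = 23.0 × 231.8/82230 = 0.064844 V.
Drop = (0.076040 − 0.064844) / 0.076040 = 14.7 %.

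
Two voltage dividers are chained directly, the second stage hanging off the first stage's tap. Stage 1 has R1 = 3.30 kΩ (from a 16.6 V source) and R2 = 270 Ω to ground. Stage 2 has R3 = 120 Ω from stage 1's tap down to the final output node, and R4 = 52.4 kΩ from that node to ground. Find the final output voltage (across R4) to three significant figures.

V_out ≈ 1.25 V

Stage 2 presents R3+R4 = 52520 Ω as a load on stage 1's tap.
Stage 1's lower leg becomes R2‖(R3+R4) = 268.6 Ω, so V_mid = 16.6 × 268.6/3569 = 1.250 V.
Stage 2 is itself unloaded: V_out = V_mid × R4/(R3+R4) = 1.250 × 52400/52520 = 1.25 V.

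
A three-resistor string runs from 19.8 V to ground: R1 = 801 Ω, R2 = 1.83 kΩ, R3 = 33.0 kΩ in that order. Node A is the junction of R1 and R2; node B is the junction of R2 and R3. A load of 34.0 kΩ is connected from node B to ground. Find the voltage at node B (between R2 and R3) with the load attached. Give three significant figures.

At node B, R3 is in parallel with the load: R3‖R_L = 16750 Ω.
Below node A the resistance is R2 + (R3‖R_L) = 18580 Ω, so V_A = 19.8 × 18580/19380 = 18.98 V.
Then V_B = V_A × (R3‖R_L)/(R2 + R3‖R_L) = 18.98 × 16750/18580 = 17.1 V.

V ≈ 17.1 V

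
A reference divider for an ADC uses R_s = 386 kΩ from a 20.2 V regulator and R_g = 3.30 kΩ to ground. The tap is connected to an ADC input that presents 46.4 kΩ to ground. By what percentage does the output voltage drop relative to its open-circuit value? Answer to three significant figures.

The divider's output (Thévenin) resistance is R_s‖R_g = 3.272 kΩ.
Fractional drop under load = R_th/(R_th + R_L) = 3.272 / (3.272 + 46.4) = 0.06587.
So the output falls by 6.59 %.

6.59 %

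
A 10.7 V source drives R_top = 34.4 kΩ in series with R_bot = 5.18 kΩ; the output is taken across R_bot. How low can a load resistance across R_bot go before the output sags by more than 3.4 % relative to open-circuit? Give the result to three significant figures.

R_L(min) ≈ 128 kΩ

Output resistance R_th = R_top‖R_bot = (34.4 × 5.18)/39.58 = 4.502 kΩ.
The fractional drop is R_th/(R_th + R_L); requiring this ≤ 0.0340 gives R_L ≥ R_th(1/0.0340 − 1) = 4.502 × 28.41 = 128 kΩ.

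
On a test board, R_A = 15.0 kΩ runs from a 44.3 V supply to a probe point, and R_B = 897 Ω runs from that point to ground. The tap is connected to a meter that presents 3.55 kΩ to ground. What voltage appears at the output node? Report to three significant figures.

The load sits in parallel with R_B: R_B‖R_L = (897 × 3550) / (897 + 3550) = 716.1 Ω.
V_out = 44.3 × 716.1 / (15000 + 716.1) = 44.3 × 716.1/15720 = 2.02 V.
(Unloaded it would have been 2.50 V.)

V_out ≈ 2.02 V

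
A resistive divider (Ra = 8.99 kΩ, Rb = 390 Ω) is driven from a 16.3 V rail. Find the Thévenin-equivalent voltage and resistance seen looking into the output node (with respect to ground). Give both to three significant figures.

V_th = 0.678 V, R_th = 374 Ω

V_th is the open-circuit tap voltage: 16.3 × 390/(8990 + 390) = 0.678 V.
With the supply zeroed, Ra and Rb appear in parallel from the tap: R_th = Ra‖Rb = (8990 × 390)/9380 = 374 Ω.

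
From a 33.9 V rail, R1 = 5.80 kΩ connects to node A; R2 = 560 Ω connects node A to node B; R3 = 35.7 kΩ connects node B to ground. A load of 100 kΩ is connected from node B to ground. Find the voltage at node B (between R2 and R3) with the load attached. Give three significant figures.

V ≈ 27.3 V

At node B, R3 is in parallel with the load: R3‖R_L = 26310 Ω.
Below node A the resistance is R2 + (R3‖R_L) = 26870 Ω, so V_A = 33.9 × 26870/32670 = 27.88 V.
Then V_B = V_A × (R3‖R_L)/(R2 + R3‖R_L) = 27.88 × 26310/26870 = 27.3 V.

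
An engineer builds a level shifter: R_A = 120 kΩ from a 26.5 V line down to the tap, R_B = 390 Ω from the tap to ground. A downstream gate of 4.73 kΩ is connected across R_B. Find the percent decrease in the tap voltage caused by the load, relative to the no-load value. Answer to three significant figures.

The divider's output (Thévenin) resistance is R_A‖R_B = 388.7 Ω.
Fractional drop under load = R_th/(R_th + R_L) = 388.7 / (388.7 + 4730) = 0.07594.
So the output falls by 7.59 %.

7.59 %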